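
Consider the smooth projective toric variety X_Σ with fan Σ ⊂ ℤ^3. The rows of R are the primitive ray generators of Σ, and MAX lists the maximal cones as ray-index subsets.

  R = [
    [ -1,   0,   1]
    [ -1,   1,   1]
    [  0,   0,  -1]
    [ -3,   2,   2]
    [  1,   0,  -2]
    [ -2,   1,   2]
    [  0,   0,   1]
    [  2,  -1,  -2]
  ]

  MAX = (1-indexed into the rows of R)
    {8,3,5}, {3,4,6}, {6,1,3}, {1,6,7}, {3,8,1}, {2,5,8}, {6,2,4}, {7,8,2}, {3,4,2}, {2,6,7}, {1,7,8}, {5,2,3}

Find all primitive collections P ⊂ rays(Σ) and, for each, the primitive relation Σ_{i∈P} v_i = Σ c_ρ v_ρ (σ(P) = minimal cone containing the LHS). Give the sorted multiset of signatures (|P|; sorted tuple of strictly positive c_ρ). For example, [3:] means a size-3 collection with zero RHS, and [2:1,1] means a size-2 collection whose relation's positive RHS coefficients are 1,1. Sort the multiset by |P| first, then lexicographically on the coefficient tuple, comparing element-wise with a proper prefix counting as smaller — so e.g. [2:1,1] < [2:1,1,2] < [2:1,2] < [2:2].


Δ(Σ) — 8 vertices, 12 min non-faces:

  {3,7}:  v_{3} + v_{7} = 0  →  sig = [2:]
  {6,8}:  v_{6} + v_{8} = 0  →  sig = [2:]
  {1,2}:  v_{1} + v_{2} = v_{6}  →  sig = [2:1]
  {1,5}:  v_{1} + v_{5} = v_{3}  →  sig = [2:1]
  {4,7}:  v_{4} + v_{7} = v_{2} + v_{6}  →  sig = [2:1,1]
  {4,8}:  v_{4} + v_{8} = v_{2} + v_{3}  →  sig = [2:1,1]
  {5,6}:  v_{5} + v_{6} = v_{2} + v_{3}  →  sig = [2:1,1]
  {5,7}:  v_{5} + v_{7} = v_{2} + v_{8}  →  sig = [2:1,1]
  {1,4}:  v_{1} + v_{4} = v_{3} + 2·v_{6}  →  sig = [2:1,2]
  {4,5}:  v_{4} + v_{5} = 2·v_{2} + 2·v_{3}  →  sig = [2:2,2]
  {2,3,6}:  v_{2} + v_{3} + v_{6} = v_{4}  →  sig = [3:1]
  {2,3,8}:  v_{2} + v_{3} + v_{8} = v_{5}  →  sig = [3:1]

Hence PRS(X_Σ) =
    |P|=2: 10 collections, coeffs (), (), (1), (1), (1,1), (1,1), (1,1), (1,1), (1,2), (2,2)
    |P|=3: 2 collections, coeffs (1), (1)


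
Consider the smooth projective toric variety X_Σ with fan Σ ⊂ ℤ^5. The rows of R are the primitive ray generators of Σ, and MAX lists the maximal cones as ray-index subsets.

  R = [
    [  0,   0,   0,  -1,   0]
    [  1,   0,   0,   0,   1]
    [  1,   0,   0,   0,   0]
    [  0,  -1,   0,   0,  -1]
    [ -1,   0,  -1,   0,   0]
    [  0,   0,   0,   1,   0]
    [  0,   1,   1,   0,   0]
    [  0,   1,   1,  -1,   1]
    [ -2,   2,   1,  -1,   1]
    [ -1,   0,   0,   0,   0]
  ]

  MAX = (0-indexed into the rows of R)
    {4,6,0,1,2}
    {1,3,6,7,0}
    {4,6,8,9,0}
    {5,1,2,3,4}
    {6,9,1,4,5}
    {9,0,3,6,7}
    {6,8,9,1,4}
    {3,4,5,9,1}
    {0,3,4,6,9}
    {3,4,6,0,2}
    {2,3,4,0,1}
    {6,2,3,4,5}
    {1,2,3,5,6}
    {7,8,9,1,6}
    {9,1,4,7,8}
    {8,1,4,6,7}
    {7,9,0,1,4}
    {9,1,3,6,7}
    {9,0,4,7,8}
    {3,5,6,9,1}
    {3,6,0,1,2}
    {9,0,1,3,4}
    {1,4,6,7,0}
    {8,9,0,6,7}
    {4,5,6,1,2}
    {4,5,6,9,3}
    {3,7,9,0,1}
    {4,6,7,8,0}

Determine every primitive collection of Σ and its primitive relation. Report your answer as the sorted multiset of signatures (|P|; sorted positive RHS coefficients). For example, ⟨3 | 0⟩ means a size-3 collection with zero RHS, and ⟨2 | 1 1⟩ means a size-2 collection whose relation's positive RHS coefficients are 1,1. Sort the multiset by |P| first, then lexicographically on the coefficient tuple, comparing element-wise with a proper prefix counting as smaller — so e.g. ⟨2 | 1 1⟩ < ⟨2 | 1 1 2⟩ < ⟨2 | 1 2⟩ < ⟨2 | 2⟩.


|primitive collections| = 12. Relations:

  P = {0,5}:  v_{0} + v_{5} = 0  so sig = ⟨2 | 0⟩
  P = {2,9}:  v_{2} + v_{9} = 0  so sig = ⟨2 | 0⟩
  P = {2,7}:  v_{2} + v_{7} = v_{0} + v_{1} + v_{6}  so sig = ⟨2 | 1 1 1⟩
  P = {2,8}:  v_{2} + v_{8} = v_{4} + v_{6} + v_{7}  so sig = ⟨2 | 1 1 1⟩
  P = {5,7}:  v_{5} + v_{7} = v_{1} + v_{6} + v_{9}  so sig = ⟨2 | 1 1 1⟩
  P = {3,8}:  v_{3} + v_{8} = v_{0} + v_{6} + 2·v_{9}  so sig = ⟨2 | 1 1 2⟩
  P = {5,8}:  v_{5} + v_{8} = v_{1} + v_{4} + 2·v_{6} + 2·v_{9}  so sig = ⟨2 | 1 1 2 2⟩
  P = {3,4,7}:  v_{3} + v_{4} + v_{7} = v_{0} + v_{9}  so sig = ⟨3 | 1 1⟩
  P = {0,1,8}:  v_{0} + v_{1} + v_{8} = v_{4} + 2·v_{7}  so sig = ⟨3 | 1 2⟩
  P = {1,3,4,6}:  v_{1} + v_{3} + v_{4} + v_{6} = 0  so sig = ⟨4 | 0⟩
  P = {0,1,6,9}:  v_{0} + v_{1} + v_{6} + v_{9} = v_{7}  so sig = ⟨4 | 1⟩
  P = {4,6,7,9}:  v_{4} + v_{6} + v_{7} + v_{9} = v_{8}  so sig = ⟨4 | 1⟩

Sorted signature multiset PRS(X):
    ⟨2 | 0⟩
    ⟨2 | 0⟩
    ⟨2 | 1 1 1⟩
    ⟨2 | 1 1 1⟩
    ⟨2 | 1 1 1⟩
    ⟨2 | 1 1 2⟩
    ⟨2 | 1 1 2 2⟩
    ⟨3 | 1 1⟩
    ⟨3 | 1 2⟩
    ⟨4 | 0⟩
    ⟨4 | 1⟩
    ⟨4 | 1⟩


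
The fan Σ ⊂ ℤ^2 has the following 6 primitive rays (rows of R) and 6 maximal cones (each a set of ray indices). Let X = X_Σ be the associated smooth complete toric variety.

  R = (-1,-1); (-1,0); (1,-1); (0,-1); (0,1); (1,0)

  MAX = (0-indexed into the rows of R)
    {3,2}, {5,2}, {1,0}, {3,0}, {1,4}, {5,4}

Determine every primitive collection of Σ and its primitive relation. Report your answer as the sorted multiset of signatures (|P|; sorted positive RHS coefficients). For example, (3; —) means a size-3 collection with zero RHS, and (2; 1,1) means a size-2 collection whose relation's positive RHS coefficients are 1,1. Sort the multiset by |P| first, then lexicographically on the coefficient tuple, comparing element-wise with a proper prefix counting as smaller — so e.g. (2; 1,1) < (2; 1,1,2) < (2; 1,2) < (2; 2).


Δ(Σ) — 6 vertices, 9 min non-faces:

  • {1,5}:  v_{1} + v_{5} = 0  ⇒ sig = (2; —)
  • {3,4}:  v_{3} + v_{4} = 0  ⇒ sig = (2; —)
  • {0,4}:  v_{0} + v_{4} = v_{1}  ⇒ sig = (2; 1)
  • {0,5}:  v_{0} + v_{5} = v_{3}  ⇒ sig = (2; 1)
  • {1,2}:  v_{1} + v_{2} = v_{3}  ⇒ sig = (2; 1)
  • {1,3}:  v_{1} + v_{3} = v_{0}  ⇒ sig = (2; 1)
  • {2,4}:  v_{2} + v_{4} = v_{5}  ⇒ sig = (2; 1)
  • {3,5}:  v_{3} + v_{5} = v_{2}  ⇒ sig = (2; 1)
  • {0,2}:  v_{0} + v_{2} = 2·v_{3}  ⇒ sig = (2; 2)

Signatures (|P|; sorted positive RHS coefficients), sorted:
    |P|=2: 9 collections, coeffs (), (), (1), (1), (1), (1), (1), (1), (2)


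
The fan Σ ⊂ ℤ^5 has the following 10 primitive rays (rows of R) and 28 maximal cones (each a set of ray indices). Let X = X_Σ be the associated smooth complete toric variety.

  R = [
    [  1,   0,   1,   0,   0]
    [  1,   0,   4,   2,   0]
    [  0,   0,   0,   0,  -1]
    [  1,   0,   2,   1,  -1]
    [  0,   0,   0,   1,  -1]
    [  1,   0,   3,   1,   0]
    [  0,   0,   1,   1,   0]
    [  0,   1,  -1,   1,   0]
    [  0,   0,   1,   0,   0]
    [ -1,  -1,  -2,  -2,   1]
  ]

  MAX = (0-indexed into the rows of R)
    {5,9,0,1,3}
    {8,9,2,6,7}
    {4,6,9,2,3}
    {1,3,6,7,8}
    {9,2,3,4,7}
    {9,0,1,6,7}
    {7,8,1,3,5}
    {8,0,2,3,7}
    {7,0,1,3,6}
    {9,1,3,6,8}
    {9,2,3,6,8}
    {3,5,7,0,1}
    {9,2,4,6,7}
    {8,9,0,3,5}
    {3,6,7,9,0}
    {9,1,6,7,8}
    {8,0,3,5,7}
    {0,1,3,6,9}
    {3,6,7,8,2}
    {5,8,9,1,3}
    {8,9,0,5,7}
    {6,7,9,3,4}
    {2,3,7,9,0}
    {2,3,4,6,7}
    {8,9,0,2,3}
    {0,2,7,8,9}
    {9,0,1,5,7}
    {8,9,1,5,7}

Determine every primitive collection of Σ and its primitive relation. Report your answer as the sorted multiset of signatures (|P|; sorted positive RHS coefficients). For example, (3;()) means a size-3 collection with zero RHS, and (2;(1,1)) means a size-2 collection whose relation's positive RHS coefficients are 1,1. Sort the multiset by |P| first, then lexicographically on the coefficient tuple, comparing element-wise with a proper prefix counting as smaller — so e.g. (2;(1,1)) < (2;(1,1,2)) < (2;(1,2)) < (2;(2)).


Σ has 14 primitive collections:

  • {5,6}:  v_{5} + v_{6} = v_{1}  so sig = (2;(1))
  • {2,5}:  v_{2} + v_{5} = v_{3} + v_{8}  so sig = (2;(1,1))
  • {4,5}:  v_{4} + v_{5} = v_{3} + v_{6}  so sig = (2;(1,1))
  • {4,8}:  v_{4} + v_{8} = v_{2} + v_{6}  so sig = (2;(1,1))
  • {1,2}:  v_{1} + v_{2} = v_{3} + v_{6} + v_{8}  so sig = (2;(1,1,1))
  • {0,4}:  v_{0} + v_{4} = 2·v_{3} + v_{7} + v_{9}  so sig = (2;(1,1,2))
  • {1,4}:  v_{1} + v_{4} = v_{3} + 2·v_{6}  so sig = (2;(1,2))
  • {0,2,6}:  v_{0} + v_{2} + v_{6} = v_{3}  so sig = (3;(1))
  • {0,6,8}:  v_{0} + v_{6} + v_{8} = v_{5}  so sig = (3;(1))
  • {0,1,8}:  v_{0} + v_{1} + v_{8} = 2·v_{5}  so sig = (3;(2))
  • {3,7,8,9}:  v_{3} + v_{7} + v_{8} + v_{9} = 0  so sig = (4;())
  • {3,5,7,9}:  v_{3} + v_{5} + v_{7} + v_{9} = v_{0} + v_{6}  so sig = (4;(1,1))
  • {1,3,7,9}:  v_{1} + v_{3} + v_{7} + v_{9} = v_{0} + 2·v_{6}  so sig = (4;(1,2))
  • {2,3,6,7,9}:  v_{2} + v_{3} + v_{6} + v_{7} + v_{9} = v_{4}  so sig = (5;(1))

Hence PRS(X_Σ) =
    |P|=2: 7 collections, coeffs (1), (1,1), (1,1), (1,1), (1,1,1), (1,1,2), (1,2)
    |P|=3: 3 collections, coeffs (1), (1), (2)
    |P|=4: 3 collections, coeffs (), (1,1), (1,2)
    |P|=5: 1 collection, coeffs (1)


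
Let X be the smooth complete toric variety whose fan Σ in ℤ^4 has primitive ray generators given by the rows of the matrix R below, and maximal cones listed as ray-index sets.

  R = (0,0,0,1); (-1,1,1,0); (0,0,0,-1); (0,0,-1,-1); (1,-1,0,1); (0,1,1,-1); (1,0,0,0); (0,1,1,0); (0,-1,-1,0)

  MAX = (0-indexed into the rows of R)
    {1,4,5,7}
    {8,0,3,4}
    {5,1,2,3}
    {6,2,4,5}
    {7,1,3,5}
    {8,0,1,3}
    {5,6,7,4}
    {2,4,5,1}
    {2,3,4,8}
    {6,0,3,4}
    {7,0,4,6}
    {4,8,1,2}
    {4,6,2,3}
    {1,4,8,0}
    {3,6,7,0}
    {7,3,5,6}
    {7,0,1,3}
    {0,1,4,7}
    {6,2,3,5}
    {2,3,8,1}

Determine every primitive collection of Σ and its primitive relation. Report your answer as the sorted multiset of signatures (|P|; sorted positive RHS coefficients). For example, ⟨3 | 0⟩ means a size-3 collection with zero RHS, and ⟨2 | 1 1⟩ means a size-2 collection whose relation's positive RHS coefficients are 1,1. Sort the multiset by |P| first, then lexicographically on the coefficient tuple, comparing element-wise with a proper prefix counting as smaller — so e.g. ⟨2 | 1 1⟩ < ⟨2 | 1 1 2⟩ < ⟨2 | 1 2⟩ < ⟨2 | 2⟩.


10 minimal non-faces of Δ(Σ) (on 9 rays):

  P = {0,2}:  v_{0} + v_{2} = 0  ⇒ sig = ⟨2 | 0⟩
  P = {7,8}:  v_{7} + v_{8} = 0  ⇒ sig = ⟨2 | 0⟩
  P = {0,5}:  v_{0} + v_{5} = v_{7}  ⇒ sig = ⟨2 | 1⟩
  P = {1,6}:  v_{1} + v_{6} = v_{7}  ⇒ sig = ⟨2 | 1⟩
  P = {2,7}:  v_{2} + v_{7} = v_{5}  ⇒ sig = ⟨2 | 1⟩
  P = {5,8}:  v_{5} + v_{8} = v_{2}  ⇒ sig = ⟨2 | 1⟩
  P = {6,8}:  v_{6} + v_{8} = v_{3} + v_{4}  ⇒ sig = ⟨2 | 1 1⟩
  P = {1,3,4}:  v_{1} + v_{3} + v_{4} = 0  ⇒ sig = ⟨3 | 0⟩
  P = {3,4,7}:  v_{3} + v_{4} + v_{7} = v_{6}  ⇒ sig = ⟨3 | 1⟩
  P = {3,4,5}:  v_{3} + v_{4} + v_{5} = v_{2} + v_{6}  ⇒ sig = ⟨3 | 1 1⟩

Signatures (|P|; sorted positive RHS coefficients), sorted:
    ⟨2 | 0⟩
    ⟨2 | 0⟩
    ⟨2 | 1⟩
    ⟨2 | 1⟩
    ⟨2 | 1⟩
    ⟨2 | 1⟩
    ⟨2 | 1 1⟩
    ⟨3 | 0⟩
    ⟨3 | 1⟩
    ⟨3 | 1 1⟩


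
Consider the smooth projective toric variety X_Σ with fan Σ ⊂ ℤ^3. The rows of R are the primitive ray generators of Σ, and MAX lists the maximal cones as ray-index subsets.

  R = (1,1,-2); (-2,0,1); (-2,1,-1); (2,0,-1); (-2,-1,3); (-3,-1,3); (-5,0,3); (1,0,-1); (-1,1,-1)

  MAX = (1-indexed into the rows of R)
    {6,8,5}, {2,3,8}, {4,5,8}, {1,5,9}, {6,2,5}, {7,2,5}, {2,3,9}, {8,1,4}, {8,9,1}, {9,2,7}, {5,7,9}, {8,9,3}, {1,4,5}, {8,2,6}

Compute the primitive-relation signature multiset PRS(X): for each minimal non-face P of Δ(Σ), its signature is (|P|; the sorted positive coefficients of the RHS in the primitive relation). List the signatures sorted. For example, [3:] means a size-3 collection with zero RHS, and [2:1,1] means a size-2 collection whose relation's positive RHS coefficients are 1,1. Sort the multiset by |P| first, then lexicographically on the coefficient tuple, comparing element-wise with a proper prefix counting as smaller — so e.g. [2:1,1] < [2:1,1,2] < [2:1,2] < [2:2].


Minimal non-faces — 20 found among 9 rays, 14 max cones:

  P = {2,4}:  v_{2} + v_{4} = 0  →  sig = [2:]
  P = {1,2}:  v_{1} + v_{2} = v_{9}  →  sig = [2:1]
  P = {1,6}:  v_{1} + v_{6} = v_{2}  →  sig = [2:1]
  P = {4,9}:  v_{4} + v_{9} = v_{1}  →  sig = [2:1]
  P = {3,4}:  v_{3} + v_{4} = v_{8} + v_{9}  →  sig = [2:1,1]
  P = {4,6}:  v_{4} + v_{6} = v_{5} + v_{8}  →  sig = [2:1,1]
  P = {4,7}:  v_{4} + v_{7} = v_{5} + v_{9}  →  sig = [2:1,1]
  P = {1,3}:  v_{1} + v_{3} = v_{8} + 2·v_{9}  →  sig = [2:1,2]
  P = {1,7}:  v_{1} + v_{7} = v_{5} + 2·v_{9}  →  sig = [2:1,2]
  P = {3,6}:  v_{3} + v_{6} = 3·v_{2} + v_{8}  →  sig = [2:1,3]
  P = {3,7}:  v_{3} + v_{7} = 3·v_{2} + v_{9}  →  sig = [2:1,3]
  P = {6,7}:  v_{6} + v_{7} = 3·v_{2} + v_{5}  →  sig = [2:1,3]
  P = {3,5}:  v_{3} + v_{5} = 2·v_{2}  →  sig = [2:2]
  P = {6,9}:  v_{6} + v_{9} = 2·v_{2}  →  sig = [2:2]
  P = {7,8}:  v_{7} + v_{8} = 2·v_{2}  →  sig = [2:2]
  P = {1,5,8}:  v_{1} + v_{5} + v_{8} = 0  →  sig = [3:]
  P = {2,5,8}:  v_{2} + v_{5} + v_{8} = v_{6}  →  sig = [3:1]
  P = {2,5,9}:  v_{2} + v_{5} + v_{9} = v_{7}  →  sig = [3:1]
  P = {2,8,9}:  v_{2} + v_{8} + v_{9} = v_{3}  →  sig = [3:1]
  P = {5,8,9}:  v_{5} + v_{8} + v_{9} = v_{2}  →  sig = [3:1]

Signatures (|P|; sorted positive RHS coefficients), sorted:
    [2:]
    [2:1]
    [2:1]
    [2:1]
    [2:1,1]
    [2:1,1]
    [2:1,1]
    [2:1,2]
    [2:1,2]
    [2:1,3]
    [2:1,3]
    [2:1,3]
    [2:2]
    [2:2]
    [2:2]
    [3:]
    [3:1]
    [3:1]
    [3:1]
    [3:1]


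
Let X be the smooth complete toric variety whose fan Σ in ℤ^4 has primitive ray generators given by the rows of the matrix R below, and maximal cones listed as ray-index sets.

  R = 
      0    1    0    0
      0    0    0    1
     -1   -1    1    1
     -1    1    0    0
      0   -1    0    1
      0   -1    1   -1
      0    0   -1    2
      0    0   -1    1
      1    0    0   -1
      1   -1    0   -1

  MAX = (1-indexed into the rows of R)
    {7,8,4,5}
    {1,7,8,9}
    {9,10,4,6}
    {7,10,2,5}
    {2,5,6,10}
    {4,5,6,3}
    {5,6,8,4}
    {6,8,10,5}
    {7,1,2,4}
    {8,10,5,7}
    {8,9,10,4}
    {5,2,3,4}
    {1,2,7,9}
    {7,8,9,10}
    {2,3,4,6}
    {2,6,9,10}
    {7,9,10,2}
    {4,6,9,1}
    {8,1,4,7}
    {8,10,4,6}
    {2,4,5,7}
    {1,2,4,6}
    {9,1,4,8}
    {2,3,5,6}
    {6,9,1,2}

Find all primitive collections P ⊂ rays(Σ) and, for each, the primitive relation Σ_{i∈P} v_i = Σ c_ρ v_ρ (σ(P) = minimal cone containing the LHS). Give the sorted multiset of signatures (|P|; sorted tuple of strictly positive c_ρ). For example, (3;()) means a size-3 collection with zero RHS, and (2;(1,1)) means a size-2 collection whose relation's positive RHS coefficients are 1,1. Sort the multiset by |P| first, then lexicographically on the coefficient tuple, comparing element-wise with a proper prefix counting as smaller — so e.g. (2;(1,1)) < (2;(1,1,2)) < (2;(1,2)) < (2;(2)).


Primitive collections (18):

  P = {1,5}:  v_{1} + v_{5} = v_{2}  ⇒ sig = (2;(1))
  P = {1,10}:  v_{1} + v_{10} = v_{9}  ⇒ sig = (2;(1))
  P = {2,8}:  v_{2} + v_{8} = v_{7}  ⇒ sig = (2;(1))
  P = {6,7}:  v_{6} + v_{7} = v_{5}  ⇒ sig = (2;(1))
  P = {3,9}:  v_{3} + v_{9} = v_{2} + v_{6}  ⇒ sig = (2;(1,1))
  P = {3,10}:  v_{3} + v_{10} = v_{5} + v_{6}  ⇒ sig = (2;(1,1))
  P = {5,9}:  v_{5} + v_{9} = v_{2} + v_{10}  ⇒ sig = (2;(1,1))
  P = {1,3}:  v_{1} + v_{3} = 2·v_{2} + v_{4} + v_{6}  ⇒ sig = (2;(1,1,2))
  P = {3,7}:  v_{3} + v_{7} = v_{2} + v_{4} + 2·v_{5}  ⇒ sig = (2;(1,1,2))
  P = {3,8}:  v_{3} + v_{8} = v_{4} + 2·v_{5}  ⇒ sig = (2;(1,2))
  P = {1,6,8}:  v_{1} + v_{6} + v_{8} = 0  ⇒ sig = (3;())
  P = {2,4,10}:  v_{2} + v_{4} + v_{10} = 0  ⇒ sig = (3;())
  P = {2,4,9}:  v_{2} + v_{4} + v_{9} = v_{1}  ⇒ sig = (3;(1))
  P = {4,7,10}:  v_{4} + v_{7} + v_{10} = v_{8}  ⇒ sig = (3;(1))
  P = {6,8,9}:  v_{6} + v_{8} + v_{9} = v_{10}  ⇒ sig = (3;(1))
  P = {4,5,10}:  v_{4} + v_{5} + v_{10} = v_{6} + v_{8}  ⇒ sig = (3;(1,1))
  P = {4,7,9}:  v_{4} + v_{7} + v_{9} = v_{1} + v_{8}  ⇒ sig = (3;(1,1))
  P = {2,4,5,6}:  v_{2} + v_{4} + v_{5} + v_{6} = v_{3}  ⇒ sig = (4;(1))

Sorted signature multiset PRS(X):
{ (2;(1)) ×4,  (2;(1,1)) ×3,  (2;(1,1,2)) ×2,  (2;(1,2)),  (3;()) ×2,  (3;(1)) ×3,  (3;(1,1)) ×2,  (4;(1)) }


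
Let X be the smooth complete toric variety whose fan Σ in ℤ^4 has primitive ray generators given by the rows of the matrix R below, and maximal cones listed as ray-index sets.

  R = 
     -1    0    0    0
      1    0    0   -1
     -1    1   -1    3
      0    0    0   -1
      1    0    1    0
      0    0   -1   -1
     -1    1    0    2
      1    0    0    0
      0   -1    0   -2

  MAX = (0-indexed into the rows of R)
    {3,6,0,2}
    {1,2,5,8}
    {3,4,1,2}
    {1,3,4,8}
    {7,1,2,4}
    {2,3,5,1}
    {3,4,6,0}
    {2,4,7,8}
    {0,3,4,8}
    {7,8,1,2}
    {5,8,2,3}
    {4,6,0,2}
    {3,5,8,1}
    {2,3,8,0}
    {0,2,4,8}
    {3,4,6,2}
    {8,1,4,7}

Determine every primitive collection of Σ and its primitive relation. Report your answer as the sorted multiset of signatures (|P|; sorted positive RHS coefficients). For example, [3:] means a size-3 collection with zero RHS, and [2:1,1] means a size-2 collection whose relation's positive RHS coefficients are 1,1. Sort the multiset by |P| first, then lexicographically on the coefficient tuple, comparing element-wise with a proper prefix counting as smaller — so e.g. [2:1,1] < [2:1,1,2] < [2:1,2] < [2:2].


Δ(Σ) — 9 vertices, 14 min non-faces:

  P={0,7}:  v_{0} + v_{7} = 0 — sig = [2:]
  P={0,1}:  v_{0} + v_{1} = v_{3} — sig = [2:1]
  P={3,7}:  v_{3} + v_{7} = v_{1} — sig = [2:1]
  P={4,5}:  v_{4} + v_{5} = v_{1} — sig = [2:1]
  P={6,8}:  v_{6} + v_{8} = v_{0} — sig = [2:1]
  P={6,7}:  v_{6} + v_{7} = v_{2} + v_{3} + v_{4} — sig = [2:1,1,1]
  P={0,5}:  v_{0} + v_{5} = v_{2} + 2·v_{3} + v_{8} — sig = [2:1,1,2]
  P={1,6}:  v_{1} + v_{6} = v_{2} + 2·v_{3} + v_{4} — sig = [2:1,1,2]
  P={5,7}:  v_{5} + v_{7} = 2·v_{1} + v_{2} + v_{8} — sig = [2:1,1,2]
  P={5,6}:  v_{5} + v_{6} = v_{2} + 2·v_{3} — sig = [2:1,2]
  P={2,3,4,8}:  v_{2} + v_{3} + v_{4} + v_{8} = 0 — sig = [4:]
  P={0,2,3,4}:  v_{0} + v_{2} + v_{3} + v_{4} = v_{6} — sig = [4:1]
  P={1,2,3,8}:  v_{1} + v_{2} + v_{3} + v_{8} = v_{5} — sig = [4:1]
  P={1,2,4,8}:  v_{1} + v_{2} + v_{4} + v_{8} = v_{7} — sig = [4:1]

Signatures (|P|; sorted positive RHS coefficients), sorted:
    |P|=2: 10 collections, coeffs (), (1), (1), (1), (1), (1,1,1), (1,1,2), (1,1,2), (1,1,2), (1,2)
    |P|=4: 4 collections, coeffs (), (1), (1), (1)


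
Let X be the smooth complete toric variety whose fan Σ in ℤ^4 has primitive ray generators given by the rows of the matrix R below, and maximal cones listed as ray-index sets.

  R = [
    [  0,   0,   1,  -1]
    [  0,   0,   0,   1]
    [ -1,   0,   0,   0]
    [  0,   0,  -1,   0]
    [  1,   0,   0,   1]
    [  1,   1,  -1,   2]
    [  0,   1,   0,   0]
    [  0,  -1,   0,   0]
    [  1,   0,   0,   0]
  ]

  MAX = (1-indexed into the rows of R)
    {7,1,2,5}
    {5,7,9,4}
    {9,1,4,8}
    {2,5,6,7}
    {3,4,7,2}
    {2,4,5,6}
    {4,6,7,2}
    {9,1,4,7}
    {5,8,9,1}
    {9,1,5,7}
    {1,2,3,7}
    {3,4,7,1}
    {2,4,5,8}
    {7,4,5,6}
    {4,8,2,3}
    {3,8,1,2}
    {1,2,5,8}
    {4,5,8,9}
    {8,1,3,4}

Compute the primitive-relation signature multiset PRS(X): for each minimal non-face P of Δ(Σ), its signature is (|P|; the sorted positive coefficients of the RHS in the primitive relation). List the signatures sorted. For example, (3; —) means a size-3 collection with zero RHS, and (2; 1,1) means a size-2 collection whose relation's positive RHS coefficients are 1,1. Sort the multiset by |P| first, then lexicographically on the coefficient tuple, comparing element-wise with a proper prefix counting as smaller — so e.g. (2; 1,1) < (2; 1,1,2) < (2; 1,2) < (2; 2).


Minimal non-faces — 11 found among 9 rays, 19 max cones:

  • {3,9}:  v_{3} + v_{9} = 0  →  sig = (2; —)
  • {7,8}:  v_{7} + v_{8} = 0  →  sig = (2; —)
  • {2,9}:  v_{2} + v_{9} = v_{5}  →  sig = (2; 1)
  • {3,5}:  v_{3} + v_{5} = v_{2}  →  sig = (2; 1)
  • {1,6}:  v_{1} + v_{6} = v_{5} + v_{7}  →  sig = (2; 1,1)
  • {6,8}:  v_{6} + v_{8} = v_{2} + v_{4} + v_{5}  →  sig = (2; 1,1,1)
  • {3,6}:  v_{3} + v_{6} = 2·v_{2} + v_{4} + v_{7}  →  sig = (2; 1,1,2)
  • {6,9}:  v_{6} + v_{9} = v_{4} + 2·v_{5} + v_{7}  →  sig = (2; 1,1,2)
  • {1,2,4}:  v_{1} + v_{2} + v_{4} = 0  →  sig = (3; —)
  • {1,4,5}:  v_{1} + v_{4} + v_{5} = v_{9}  →  sig = (3; 1)
  • {2,4,5,7}:  v_{2} + v_{4} + v_{5} + v_{7} = v_{6}  →  sig = (4; 1)

Signatures (|P|; sorted positive RHS coefficients), sorted:
{ (2; —) ×2,  (2; 1) ×2,  (2; 1,1),  (2; 1,1,1),  (2; 1,1,2) ×2,  (3; —),  (3; 1),  (4; 1) }


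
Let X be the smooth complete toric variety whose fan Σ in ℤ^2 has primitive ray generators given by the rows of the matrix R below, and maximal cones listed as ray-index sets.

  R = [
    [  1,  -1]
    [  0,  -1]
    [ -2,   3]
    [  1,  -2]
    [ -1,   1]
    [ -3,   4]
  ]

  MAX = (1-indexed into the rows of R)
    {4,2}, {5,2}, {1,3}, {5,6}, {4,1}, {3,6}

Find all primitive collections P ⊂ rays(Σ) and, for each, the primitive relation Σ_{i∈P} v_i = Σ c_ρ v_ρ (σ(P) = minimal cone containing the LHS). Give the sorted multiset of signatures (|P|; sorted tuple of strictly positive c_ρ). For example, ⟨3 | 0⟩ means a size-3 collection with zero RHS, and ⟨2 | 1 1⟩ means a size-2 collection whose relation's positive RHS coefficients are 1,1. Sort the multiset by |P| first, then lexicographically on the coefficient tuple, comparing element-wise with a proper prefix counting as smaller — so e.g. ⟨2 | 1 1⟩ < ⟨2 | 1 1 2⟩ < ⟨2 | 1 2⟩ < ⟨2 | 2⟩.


Σ has 9 primitive collections:

  • {1,5}:  v_{1} + v_{5} = 0 ; sig = ⟨2 | 0⟩
  • {1,2}:  v_{1} + v_{2} = v_{4} ; sig = ⟨2 | 1⟩
  • {1,6}:  v_{1} + v_{6} = v_{3} ; sig = ⟨2 | 1⟩
  • {3,4}:  v_{3} + v_{4} = v_{5} ; sig = ⟨2 | 1⟩
  • {3,5}:  v_{3} + v_{5} = v_{6} ; sig = ⟨2 | 1⟩
  • {4,5}:  v_{4} + v_{5} = v_{2} ; sig = ⟨2 | 1⟩
  • {2,3}:  v_{2} + v_{3} = 2·v_{5} ; sig = ⟨2 | 2⟩
  • {4,6}:  v_{4} + v_{6} = 2·v_{5} ; sig = ⟨2 | 2⟩
  • {2,6}:  v_{2} + v_{6} = 3·v_{5} ; sig = ⟨2 | 3⟩

Signatures (|P|; sorted positive RHS coefficients), sorted:
{ ⟨2 | 0⟩,  ⟨2 | 1⟩ ×5,  ⟨2 | 2⟩ ×2,  ⟨2 | 3⟩ }


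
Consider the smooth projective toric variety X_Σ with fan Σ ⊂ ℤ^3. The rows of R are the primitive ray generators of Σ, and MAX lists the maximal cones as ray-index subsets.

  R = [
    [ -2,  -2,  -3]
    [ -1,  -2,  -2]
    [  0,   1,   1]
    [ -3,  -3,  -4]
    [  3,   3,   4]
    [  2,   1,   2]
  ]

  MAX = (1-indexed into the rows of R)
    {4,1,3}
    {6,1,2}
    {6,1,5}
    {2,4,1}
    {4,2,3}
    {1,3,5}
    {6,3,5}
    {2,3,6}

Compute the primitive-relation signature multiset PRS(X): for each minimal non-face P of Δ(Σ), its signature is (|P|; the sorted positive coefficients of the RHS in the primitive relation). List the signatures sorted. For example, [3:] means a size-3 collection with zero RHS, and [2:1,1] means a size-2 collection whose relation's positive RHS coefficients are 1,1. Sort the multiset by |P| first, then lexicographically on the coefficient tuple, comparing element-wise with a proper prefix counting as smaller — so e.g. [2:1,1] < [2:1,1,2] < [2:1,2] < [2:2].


Σ has 5 primitive collections:

  {4,5}:  v_{4} + v_{5} = 0  →  sig = [2:]
  {2,5}:  v_{2} + v_{5} = v_{6}  →  sig = [2:1]
  {4,6}:  v_{4} + v_{6} = v_{2}  →  sig = [2:1]
  {1,3,6}:  v_{1} + v_{3} + v_{6} = 0  →  sig = [3:]
  {1,2,3}:  v_{1} + v_{2} + v_{3} = v_{4}  →  sig = [3:1]

so the primitive-relation signature multiset is
    |P|=2: 3 collections, coeffs (), (1), (1)
    |P|=3: 2 collections, coeffs (), (1)


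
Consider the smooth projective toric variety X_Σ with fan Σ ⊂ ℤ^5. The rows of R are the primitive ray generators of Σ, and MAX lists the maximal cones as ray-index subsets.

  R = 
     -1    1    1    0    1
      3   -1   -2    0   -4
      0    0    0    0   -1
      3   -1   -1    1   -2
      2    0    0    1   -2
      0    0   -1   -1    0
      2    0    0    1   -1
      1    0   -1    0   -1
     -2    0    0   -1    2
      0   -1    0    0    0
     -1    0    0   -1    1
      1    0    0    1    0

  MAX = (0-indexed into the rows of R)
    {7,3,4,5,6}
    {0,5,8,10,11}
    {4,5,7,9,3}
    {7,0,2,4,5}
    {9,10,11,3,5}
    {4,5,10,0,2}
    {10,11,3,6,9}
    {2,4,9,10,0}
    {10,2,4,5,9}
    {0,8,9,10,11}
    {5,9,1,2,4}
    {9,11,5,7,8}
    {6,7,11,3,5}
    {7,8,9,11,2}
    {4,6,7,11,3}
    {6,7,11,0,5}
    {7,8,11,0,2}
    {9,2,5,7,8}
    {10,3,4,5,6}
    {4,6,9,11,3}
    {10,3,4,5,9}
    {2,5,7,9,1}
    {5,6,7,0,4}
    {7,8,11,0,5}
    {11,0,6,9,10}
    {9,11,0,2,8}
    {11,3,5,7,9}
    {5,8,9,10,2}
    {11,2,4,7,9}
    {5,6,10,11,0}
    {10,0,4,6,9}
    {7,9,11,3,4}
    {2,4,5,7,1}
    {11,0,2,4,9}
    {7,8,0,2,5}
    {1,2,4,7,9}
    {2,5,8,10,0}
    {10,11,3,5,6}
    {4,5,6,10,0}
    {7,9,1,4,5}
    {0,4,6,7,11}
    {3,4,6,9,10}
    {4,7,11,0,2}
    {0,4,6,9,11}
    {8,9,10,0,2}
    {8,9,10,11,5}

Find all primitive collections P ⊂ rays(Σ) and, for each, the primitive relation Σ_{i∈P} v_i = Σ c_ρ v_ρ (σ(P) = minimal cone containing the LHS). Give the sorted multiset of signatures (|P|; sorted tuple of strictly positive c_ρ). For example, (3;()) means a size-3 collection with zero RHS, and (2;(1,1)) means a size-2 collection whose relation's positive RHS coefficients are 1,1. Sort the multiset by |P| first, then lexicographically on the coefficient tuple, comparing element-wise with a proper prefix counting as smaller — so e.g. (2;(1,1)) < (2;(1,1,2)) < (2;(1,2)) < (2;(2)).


Σ has 22 primitive collections:

  P={4,8}:  v_{4} + v_{8} = 0 — sig = (2;())
  P={0,3}:  v_{0} + v_{3} = v_{6} — sig = (2;(1))
  P={2,6}:  v_{2} + v_{6} = v_{4} — sig = (2;(1))
  P={7,10}:  v_{7} + v_{10} = v_{5} — sig = (2;(1))
  P={6,8}:  v_{6} + v_{8} = v_{10} + v_{11} — sig = (2;(1,1))
  P={0,1}:  v_{0} + v_{1} = v_{2} + v_{4} + v_{5} — sig = (2;(1,1,1))
  P={2,3}:  v_{2} + v_{3} = v_{4} + v_{7} + v_{9} — sig = (2;(1,1,1))
  P={3,8}:  v_{3} + v_{8} = v_{5} + v_{9} + v_{11} — sig = (2;(1,1,1))
  P={1,8}:  v_{1} + v_{8} = v_{2} + v_{5} + v_{7} + v_{9} — sig = (2;(1,1,1,1))
  P={1,6}:  v_{1} + v_{6} = 2·v_{4} + v_{5} + v_{7} + v_{9} — sig = (2;(1,1,1,2))
  P={1,10}:  v_{1} + v_{10} = v_{2} + v_{4} + 2·v_{5} + v_{9} — sig = (2;(1,1,1,2))
  P={1,11}:  v_{1} + v_{11} = v_{4} + 2·v_{7} + v_{9} — sig = (2;(1,1,2))
  P={1,3}:  v_{1} + v_{3} = 2·v_{4} + v_{5} + 2·v_{7} + 2·v_{9} — sig = (2;(1,2,2,2))
  P={0,7,9}:  v_{0} + v_{7} + v_{9} = 0 — sig = (3;())
  P={2,10,11}:  v_{2} + v_{10} + v_{11} = 0 — sig = (3;())
  P={0,5,9}:  v_{0} + v_{5} + v_{9} = v_{10} — sig = (3;(1))
  P={2,5,11}:  v_{2} + v_{5} + v_{11} = v_{7} — sig = (3;(1))
  P={4,10,11}:  v_{4} + v_{10} + v_{11} = v_{6} — sig = (3;(1))
  P={6,7,9}:  v_{6} + v_{7} + v_{9} = v_{3} — sig = (3;(1))
  P={4,5,11}:  v_{4} + v_{5} + v_{11} = v_{6} + v_{7} — sig = (3;(1,1))
  P={5,6,9}:  v_{5} + v_{6} + v_{9} = v_{3} + v_{10} — sig = (3;(1,1))
  P={2,4,5,7,9}:  v_{2} + v_{4} + v_{5} + v_{7} + v_{9} = v_{1} — sig = (5;(1))

Hence PRS(X_Σ) =
[(2;()), (2;(1)), (2;(1)), (2;(1)), (2;(1,1)), (2;(1,1,1)), (2;(1,1,1)), (2;(1,1,1)), (2;(1,1,1,1)), (2;(1,1,1,2)), (2;(1,1,1,2)), (2;(1,1,2)), (2;(1,2,2,2)), (3;()), (3;()), (3;(1)), (3;(1)), (3;(1)), (3;(1)), (3;(1,1)), (3;(1,1)), (5;(1))]


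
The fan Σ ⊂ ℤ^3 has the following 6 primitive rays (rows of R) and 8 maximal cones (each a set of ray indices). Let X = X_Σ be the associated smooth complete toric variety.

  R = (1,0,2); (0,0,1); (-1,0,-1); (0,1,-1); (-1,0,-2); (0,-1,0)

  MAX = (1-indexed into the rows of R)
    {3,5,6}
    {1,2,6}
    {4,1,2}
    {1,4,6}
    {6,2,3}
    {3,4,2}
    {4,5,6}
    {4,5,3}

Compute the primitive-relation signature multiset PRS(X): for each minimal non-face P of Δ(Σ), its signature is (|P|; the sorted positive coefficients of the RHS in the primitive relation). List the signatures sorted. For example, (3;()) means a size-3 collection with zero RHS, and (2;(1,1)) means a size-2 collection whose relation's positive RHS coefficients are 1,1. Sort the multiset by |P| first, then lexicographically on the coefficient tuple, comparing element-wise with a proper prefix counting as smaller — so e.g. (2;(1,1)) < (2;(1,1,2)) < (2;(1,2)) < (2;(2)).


Δ(Σ) — 6 vertices, 5 min non-faces:

  P = {1,5}:  v_{1} + v_{5} = 0  ⟹  sig = (2;())
  P = {1,3}:  v_{1} + v_{3} = v_{2}  ⟹  sig = (2;(1))
  P = {2,5}:  v_{2} + v_{5} = v_{3}  ⟹  sig = (2;(1))
  P = {2,4,6}:  v_{2} + v_{4} + v_{6} = 0  ⟹  sig = (3;())
  P = {3,4,6}:  v_{3} + v_{4} + v_{6} = v_{5}  ⟹  sig = (3;(1))

Signatures (|P|; sorted positive RHS coefficients), sorted:
[(2;()), (2;(1)), (2;(1)), (3;()), (3;(1))]


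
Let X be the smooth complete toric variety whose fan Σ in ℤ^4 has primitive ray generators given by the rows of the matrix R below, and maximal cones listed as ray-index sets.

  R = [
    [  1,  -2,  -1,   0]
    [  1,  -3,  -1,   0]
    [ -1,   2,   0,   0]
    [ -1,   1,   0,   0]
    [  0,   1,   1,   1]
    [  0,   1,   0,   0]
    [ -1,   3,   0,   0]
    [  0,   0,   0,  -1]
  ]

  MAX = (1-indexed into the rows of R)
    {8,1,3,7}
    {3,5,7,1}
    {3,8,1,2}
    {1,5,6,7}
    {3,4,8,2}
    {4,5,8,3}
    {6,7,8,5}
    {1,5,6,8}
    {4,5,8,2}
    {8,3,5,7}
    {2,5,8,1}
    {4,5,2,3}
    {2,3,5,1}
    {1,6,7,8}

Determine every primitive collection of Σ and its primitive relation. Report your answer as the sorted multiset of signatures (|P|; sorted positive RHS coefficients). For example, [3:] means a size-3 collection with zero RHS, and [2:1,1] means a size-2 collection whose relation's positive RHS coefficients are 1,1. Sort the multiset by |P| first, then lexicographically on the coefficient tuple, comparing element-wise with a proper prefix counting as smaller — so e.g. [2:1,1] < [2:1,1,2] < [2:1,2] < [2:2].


9 collections generate NE(X_Σ); each relation:

  P={2,6}:  v_{2} + v_{6} = v_{1}  ⇒ sig = [2:1]
  P={3,6}:  v_{3} + v_{6} = v_{7}  ⇒ sig = [2:1]
  P={4,6}:  v_{4} + v_{6} = v_{3}  ⇒ sig = [2:1]
  P={1,4}:  v_{1} + v_{4} = v_{2} + v_{3}  ⇒ sig = [2:1,1]
  P={2,7}:  v_{2} + v_{7} = v_{1} + v_{3}  ⇒ sig = [2:1,1]
  P={4,7}:  v_{4} + v_{7} = 2·v_{3}  ⇒ sig = [2:2]
  P={2,3,5,8}:  v_{2} + v_{3} + v_{5} + v_{8} = 0  ⇒ sig = [4:]
  P={1,3,5,8}:  v_{1} + v_{3} + v_{5} + v_{8} = v_{6}  ⇒ sig = [4:1]
  P={1,5,7,8}:  v_{1} + v_{5} + v_{7} + v_{8} = 2·v_{6}  ⇒ sig = [4:2]

so the primitive-relation signature multiset is
    |P|=2: 6 collections, coeffs (1), (1), (1), (1,1), (1,1), (2)
    |P|=4: 3 collections, coeffs (), (1), (2)


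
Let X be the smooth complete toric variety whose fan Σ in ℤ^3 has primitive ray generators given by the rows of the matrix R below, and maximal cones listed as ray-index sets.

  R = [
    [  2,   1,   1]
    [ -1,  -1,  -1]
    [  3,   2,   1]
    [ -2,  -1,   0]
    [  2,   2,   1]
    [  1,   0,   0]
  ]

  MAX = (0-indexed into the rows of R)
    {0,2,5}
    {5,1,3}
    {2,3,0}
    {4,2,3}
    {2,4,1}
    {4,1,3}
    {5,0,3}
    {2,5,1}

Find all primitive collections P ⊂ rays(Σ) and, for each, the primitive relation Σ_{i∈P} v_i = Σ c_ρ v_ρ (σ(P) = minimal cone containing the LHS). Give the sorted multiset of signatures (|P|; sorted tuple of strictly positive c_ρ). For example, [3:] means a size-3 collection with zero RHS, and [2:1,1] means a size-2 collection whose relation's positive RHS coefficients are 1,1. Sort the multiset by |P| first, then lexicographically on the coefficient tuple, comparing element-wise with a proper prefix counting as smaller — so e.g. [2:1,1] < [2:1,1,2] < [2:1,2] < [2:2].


Primitive collections (5):

  P = {0,1}:  v_{0} + v_{1} = v_{5}  ⟹  sig = [2:1]
  P = {4,5}:  v_{4} + v_{5} = v_{2}  ⟹  sig = [2:1]
  P = {0,4}:  v_{0} + v_{4} = 2·v_{2} + v_{3}  ⟹  sig = [2:1,2]
  P = {1,2,3}:  v_{1} + v_{2} + v_{3} = 0  ⟹  sig = [3:]
  P = {2,3,5}:  v_{2} + v_{3} + v_{5} = v_{0}  ⟹  sig = [3:1]

Sorted signature multiset PRS(X):
[[2:1], [2:1], [2:1,2], [3:], [3:1]]


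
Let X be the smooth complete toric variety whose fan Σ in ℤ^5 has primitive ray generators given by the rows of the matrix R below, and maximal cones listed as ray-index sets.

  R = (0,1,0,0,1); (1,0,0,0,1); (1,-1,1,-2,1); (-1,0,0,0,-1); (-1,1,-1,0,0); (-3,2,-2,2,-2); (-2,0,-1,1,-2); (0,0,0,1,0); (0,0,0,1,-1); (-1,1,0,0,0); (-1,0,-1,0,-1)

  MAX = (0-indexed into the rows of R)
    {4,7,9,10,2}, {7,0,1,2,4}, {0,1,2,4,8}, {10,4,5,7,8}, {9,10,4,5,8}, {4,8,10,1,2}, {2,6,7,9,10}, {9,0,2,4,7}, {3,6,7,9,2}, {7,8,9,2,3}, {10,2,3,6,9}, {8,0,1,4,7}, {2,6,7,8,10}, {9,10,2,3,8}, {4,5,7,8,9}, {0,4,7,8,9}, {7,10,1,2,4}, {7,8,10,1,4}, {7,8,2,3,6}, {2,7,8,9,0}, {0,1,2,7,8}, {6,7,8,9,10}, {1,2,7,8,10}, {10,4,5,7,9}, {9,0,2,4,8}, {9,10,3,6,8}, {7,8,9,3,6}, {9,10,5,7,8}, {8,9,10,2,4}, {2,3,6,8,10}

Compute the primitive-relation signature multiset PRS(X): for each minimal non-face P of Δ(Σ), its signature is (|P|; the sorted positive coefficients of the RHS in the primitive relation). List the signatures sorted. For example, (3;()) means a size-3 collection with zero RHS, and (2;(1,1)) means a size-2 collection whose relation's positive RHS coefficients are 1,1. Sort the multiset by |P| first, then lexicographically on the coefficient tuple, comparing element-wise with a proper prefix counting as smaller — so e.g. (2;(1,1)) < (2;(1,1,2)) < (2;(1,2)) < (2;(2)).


Σ has 18 primitive collections:

  • {1,3}:  v_{1} + v_{3} = 0  ⟹  sig = (2;())
  • {0,3}:  v_{0} + v_{3} = v_{9}  ⟹  sig = (2;(1))
  • {0,10}:  v_{0} + v_{10} = v_{4}  ⟹  sig = (2;(1))
  • {1,9}:  v_{1} + v_{9} = v_{0}  ⟹  sig = (2;(1))
  • {1,6}:  v_{1} + v_{6} = v_{7} + v_{10}  ⟹  sig = (2;(1,1))
  • {2,5}:  v_{2} + v_{5} = v_{9} + v_{10}  ⟹  sig = (2;(1,1))
  • {3,4}:  v_{3} + v_{4} = v_{9} + v_{10}  ⟹  sig = (2;(1,1))
  • {0,6}:  v_{0} + v_{6} = v_{7} + v_{9} + v_{10}  ⟹  sig = (2;(1,1,1))
  • {0,5}:  v_{0} + v_{5} = 2·v_{4} + v_{7} + v_{8} + v_{9}  ⟹  sig = (2;(1,1,1,2))
  • {1,5}:  v_{1} + v_{5} = 2·v_{4} + v_{7} + v_{8}  ⟹  sig = (2;(1,1,2))
  • {4,6}:  v_{4} + v_{6} = v_{7} + v_{9} + 2·v_{10}  ⟹  sig = (2;(1,1,2))
  • {3,5}:  v_{3} + v_{5} = v_{7} + v_{8} + 2·v_{9} + 2·v_{10}  ⟹  sig = (2;(1,1,2,2))
  • {5,6}:  v_{5} + v_{6} = 2·v_{7} + v_{8} + 2·v_{9} + 3·v_{10}  ⟹  sig = (2;(1,2,2,3))
  • {3,7,10}:  v_{3} + v_{7} + v_{10} = v_{6}  ⟹  sig = (3;(1))
  • {2,4,7,8}:  v_{2} + v_{4} + v_{7} + v_{8} = 0  ⟹  sig = (4;())
  • {2,6,8,9}:  v_{2} + v_{6} + v_{8} + v_{9} = 2·v_{3}  ⟹  sig = (4;(2))
  • {2,7,8,9,10}:  v_{2} + v_{7} + v_{8} + v_{9} + v_{10} = v_{3}  ⟹  sig = (5;(1))
  • {4,7,8,9,10}:  v_{4} + v_{7} + v_{8} + v_{9} + v_{10} = v_{5}  ⟹  sig = (5;(1))

Sorted signature multiset PRS(X):
    |P|=2: 13 collections, coeffs (), (1), (1), (1), (1,1), (1,1), (1,1), (1,1,1), (1,1,1,2), (1,1,2), (1,1,2), (1,1,2,2), (1,2,2,3)
    |P|=3: 1 collection, coeffs (1)
    |P|=4: 2 collections, coeffs (), (2)
    |P|=5: 2 collections, coeffs (1), (1)


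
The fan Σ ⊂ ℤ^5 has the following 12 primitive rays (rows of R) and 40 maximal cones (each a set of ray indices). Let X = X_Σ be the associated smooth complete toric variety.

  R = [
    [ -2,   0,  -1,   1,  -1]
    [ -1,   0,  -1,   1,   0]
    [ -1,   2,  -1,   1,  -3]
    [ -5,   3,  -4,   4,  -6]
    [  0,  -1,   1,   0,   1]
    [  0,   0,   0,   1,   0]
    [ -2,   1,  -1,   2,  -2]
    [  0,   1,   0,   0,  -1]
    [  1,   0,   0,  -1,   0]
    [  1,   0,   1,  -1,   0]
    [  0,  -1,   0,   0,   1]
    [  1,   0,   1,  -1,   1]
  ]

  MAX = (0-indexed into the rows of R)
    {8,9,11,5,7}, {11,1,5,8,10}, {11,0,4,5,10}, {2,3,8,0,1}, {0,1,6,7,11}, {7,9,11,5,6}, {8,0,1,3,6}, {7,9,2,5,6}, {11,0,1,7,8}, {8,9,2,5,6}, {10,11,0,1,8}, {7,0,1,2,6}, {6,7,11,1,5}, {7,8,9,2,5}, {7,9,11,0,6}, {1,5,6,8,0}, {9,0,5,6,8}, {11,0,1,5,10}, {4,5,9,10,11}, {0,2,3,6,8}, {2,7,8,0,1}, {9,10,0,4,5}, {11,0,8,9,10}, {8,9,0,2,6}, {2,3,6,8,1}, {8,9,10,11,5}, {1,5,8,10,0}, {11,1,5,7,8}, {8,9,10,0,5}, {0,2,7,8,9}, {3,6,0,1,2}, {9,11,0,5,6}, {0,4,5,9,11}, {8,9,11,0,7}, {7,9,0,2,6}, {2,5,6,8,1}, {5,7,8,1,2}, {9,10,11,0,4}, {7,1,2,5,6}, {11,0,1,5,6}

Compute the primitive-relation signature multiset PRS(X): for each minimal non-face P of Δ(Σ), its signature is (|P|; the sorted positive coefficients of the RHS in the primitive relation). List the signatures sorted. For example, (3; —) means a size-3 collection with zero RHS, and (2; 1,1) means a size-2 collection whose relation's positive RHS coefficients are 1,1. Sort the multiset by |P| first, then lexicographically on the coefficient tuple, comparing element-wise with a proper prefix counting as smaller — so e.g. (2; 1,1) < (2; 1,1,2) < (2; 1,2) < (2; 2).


Δ(Σ) — 12 vertices, 23 min non-faces:

  {1,9}:  v_{1} + v_{9} = 0  so sig = (2; —)
  {7,10}:  v_{7} + v_{10} = 0  so sig = (2; —)
  {2,4}:  v_{2} + v_{4} = v_{6} + v_{9}  so sig = (2; 1,1)
  {2,10}:  v_{2} + v_{10} = v_{6} + v_{8}  so sig = (2; 1,1)
  {4,8}:  v_{4} + v_{8} = v_{9} + v_{10}  so sig = (2; 1,1)
  {6,10}:  v_{6} + v_{10} = v_{0} + v_{5}  so sig = (2; 1,1)
  {1,4}:  v_{1} + v_{4} = v_{0} + v_{5} + v_{10} + v_{11}  so sig = (2; 1,1,1,1)
  {3,9}:  v_{3} + v_{9} = v_{0} + v_{2} + v_{6} + v_{8}  so sig = (2; 1,1,1,1)
  {3,11}:  v_{3} + v_{11} = v_{0} + v_{1} + v_{2} + v_{7}  so sig = (2; 1,1,1,1)
  {4,7}:  v_{4} + v_{7} = v_{0} + v_{5} + v_{9} + v_{11}  so sig = (2; 1,1,1,1)
  {3,4}:  v_{3} + v_{4} = v_{0} + 2·v_{6} + v_{8}  so sig = (2; 1,1,2)
  {3,7}:  v_{3} + v_{7} = v_{0} + v_{1} + 2·v_{2}  so sig = (2; 1,1,2)
  {3,10}:  v_{3} + v_{10} = v_{0} + v_{1} + 2·v_{6} + 2·v_{8}  so sig = (2; 1,1,2,2)
  {4,6}:  v_{4} + v_{6} = 2·v_{0} + 2·v_{5} + v_{9} + v_{11}  so sig = (2; 1,1,2,2)
  {3,5}:  v_{3} + v_{5} = v_{1} + 3·v_{6} + 2·v_{8}  so sig = (2; 1,2,3)
  {2,11}:  v_{2} + v_{11} = 2·v_{7}  so sig = (2; 2)
  {0,5,7}:  v_{0} + v_{5} + v_{7} = v_{6}  so sig = (3; 1)
  {6,7,8}:  v_{6} + v_{7} + v_{8} = v_{2}  so sig = (3; 1)
  {6,8,11}:  v_{6} + v_{8} + v_{11} = v_{7}  so sig = (3; 1)
  {0,2,5}:  v_{0} + v_{2} + v_{5} = 2·v_{6} + v_{8}  so sig = (3; 1,2)
  {0,5,8,11}:  v_{0} + v_{5} + v_{8} + v_{11} = 0  so sig = (4; —)
  {0,1,2,6,8}:  v_{0} + v_{1} + v_{2} + v_{6} + v_{8} = v_{3}  so sig = (5; 1)
  {0,5,9,10,11}:  v_{0} + v_{5} + v_{9} + v_{10} + v_{11} = v_{4}  so sig = (5; 1)

Sorted signature multiset PRS(X):
    (2; —)
    (2; —)
    (2; 1,1)
    (2; 1,1)
    (2; 1,1)
    (2; 1,1)
    (2; 1,1,1,1)
    (2; 1,1,1,1)
    (2; 1,1,1,1)
    (2; 1,1,1,1)
    (2; 1,1,2)
    (2; 1,1,2)
    (2; 1,1,2,2)
    (2; 1,1,2,2)
    (2; 1,2,3)
    (2; 2)
    (3; 1)
    (3; 1)
    (3; 1)
    (3; 1,2)
    (4; —)
    (5; 1)
    (5; 1)


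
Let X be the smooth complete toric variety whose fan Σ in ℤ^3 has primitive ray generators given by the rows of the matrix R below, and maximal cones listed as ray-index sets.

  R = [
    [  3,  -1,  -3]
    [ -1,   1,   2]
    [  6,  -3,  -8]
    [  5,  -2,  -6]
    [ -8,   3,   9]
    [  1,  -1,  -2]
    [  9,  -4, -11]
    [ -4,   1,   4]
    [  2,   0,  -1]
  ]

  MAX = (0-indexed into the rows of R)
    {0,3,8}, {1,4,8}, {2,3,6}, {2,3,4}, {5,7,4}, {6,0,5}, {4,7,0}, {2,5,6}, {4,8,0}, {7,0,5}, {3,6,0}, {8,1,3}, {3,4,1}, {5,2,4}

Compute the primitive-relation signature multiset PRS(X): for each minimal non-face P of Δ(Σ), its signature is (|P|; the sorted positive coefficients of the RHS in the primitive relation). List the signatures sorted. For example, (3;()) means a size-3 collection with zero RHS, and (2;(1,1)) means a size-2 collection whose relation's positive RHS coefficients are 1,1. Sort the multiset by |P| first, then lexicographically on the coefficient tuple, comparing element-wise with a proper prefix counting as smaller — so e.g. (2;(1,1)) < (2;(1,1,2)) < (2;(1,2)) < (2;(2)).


Minimal non-faces — 18 found among 9 rays, 14 max cones:

  P={1,5}:  v_{1} + v_{5} = 0 ; sig = (2;())
  P={0,1}:  v_{0} + v_{1} = v_{8} ; sig = (2;(1))
  P={0,2}:  v_{0} + v_{2} = v_{6} ; sig = (2;(1))
  P={1,2}:  v_{1} + v_{2} = v_{3} ; sig = (2;(1))
  P={3,5}:  v_{3} + v_{5} = v_{2} ; sig = (2;(1))
  P={3,7}:  v_{3} + v_{7} = v_{5} ; sig = (2;(1))
  P={4,6}:  v_{4} + v_{6} = v_{5} ; sig = (2;(1))
  P={5,8}:  v_{5} + v_{8} = v_{0} ; sig = (2;(1))
  P={1,6}:  v_{1} + v_{6} = v_{0} + v_{3} ; sig = (2;(1,1))
  P={1,7}:  v_{1} + v_{7} = v_{0} + v_{4} ; sig = (2;(1,1))
  P={2,8}:  v_{2} + v_{8} = v_{0} + v_{3} ; sig = (2;(1,1))
  P={6,7}:  v_{6} + v_{7} = v_{0} + 2·v_{5} ; sig = (2;(1,2))
  P={6,8}:  v_{6} + v_{8} = 2·v_{0} + v_{3} ; sig = (2;(1,2))
  P={7,8}:  v_{7} + v_{8} = 2·v_{0} + v_{4} ; sig = (2;(1,2))
  P={2,7}:  v_{2} + v_{7} = 2·v_{5} ; sig = (2;(2))
  P={0,3,4}:  v_{0} + v_{3} + v_{4} = 0 ; sig = (3;())
  P={0,4,5}:  v_{0} + v_{4} + v_{5} = v_{7} ; sig = (3;(1))
  P={3,4,8}:  v_{3} + v_{4} + v_{8} = v_{1} ; sig = (3;(1))

Signatures (|P|; sorted positive RHS coefficients), sorted:
{ (2;()),  (2;(1)) ×7,  (2;(1,1)) ×3,  (2;(1,2)) ×3,  (2;(2)),  (3;()),  (3;(1)) ×2 }
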